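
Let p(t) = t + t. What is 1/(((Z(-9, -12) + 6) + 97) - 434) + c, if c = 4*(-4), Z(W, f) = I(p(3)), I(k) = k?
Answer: -5201/325 ≈ -16.003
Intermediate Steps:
p(t) = 2*t
Z(W, f) = 6 (Z(W, f) = 2*3 = 6)
c = -16
1/(((Z(-9, -12) + 6) + 97) - 434) + c = 1/(((6 + 6) + 97) - 434) - 16 = 1/((12 + 97) - 434) - 16 = 1/(109 - 434) - 16 = 1/(-325) - 16 = -1/325 - 16 = -5201/325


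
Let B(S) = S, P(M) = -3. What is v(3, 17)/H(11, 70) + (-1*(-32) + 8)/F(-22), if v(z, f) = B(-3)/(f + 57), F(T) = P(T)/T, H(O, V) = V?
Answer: 4558391/15540 ≈ 293.33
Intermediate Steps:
F(T) = -3/T
v(z, f) = -3/(57 + f) (v(z, f) = -3/(f + 57) = -3/(57 + f))
v(3, 17)/H(11, 70) + (-1*(-32) + 8)/F(-22) = -3/(57 + 17)/70 + (-1*(-32) + 8)/((-3/(-22))) = -3/74*(1/70) + (32 + 8)/((-3*(-1/22))) = -3*1/74*(1/70) + 40/(3/22) = -3/74*1/70 + 40*(22/3) = -3/5180 + 880/3 = 4558391/15540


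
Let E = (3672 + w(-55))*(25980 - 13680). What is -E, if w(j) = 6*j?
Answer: -41106600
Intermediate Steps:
E = 41106600 (E = (3672 + 6*(-55))*(25980 - 13680) = (3672 - 330)*12300 = 3342*12300 = 41106600)
-E = -1*41106600 = -41106600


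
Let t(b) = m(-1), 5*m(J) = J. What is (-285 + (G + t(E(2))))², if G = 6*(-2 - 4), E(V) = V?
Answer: 2579236/25 ≈ 1.0317e+5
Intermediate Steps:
m(J) = J/5
G = -36 (G = 6*(-6) = -36)
t(b) = -⅕ (t(b) = (⅕)*(-1) = -⅕)
(-285 + (G + t(E(2))))² = (-285 + (-36 - ⅕))² = (-285 - 181/5)² = (-1606/5)² = 2579236/25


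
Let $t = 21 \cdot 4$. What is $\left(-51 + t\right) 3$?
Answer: $99$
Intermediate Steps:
$t = 84$
$\left(-51 + t\right) 3 = \left(-51 + 84\right) 3 = 33 \cdot 3 = 99$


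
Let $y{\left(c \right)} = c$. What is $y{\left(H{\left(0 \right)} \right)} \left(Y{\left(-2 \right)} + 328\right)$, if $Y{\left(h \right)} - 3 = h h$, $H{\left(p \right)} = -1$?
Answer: $-335$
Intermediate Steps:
$Y{\left(h \right)} = 3 + h^{2}$ ($Y{\left(h \right)} = 3 + h h = 3 + h^{2}$)
$y{\left(H{\left(0 \right)} \right)} \left(Y{\left(-2 \right)} + 328\right) = - (\left(3 + \left(-2\right)^{2}\right) + 328) = - (\left(3 + 4\right) + 328) = - (7 + 328) = \left(-1\right) 335 = -335$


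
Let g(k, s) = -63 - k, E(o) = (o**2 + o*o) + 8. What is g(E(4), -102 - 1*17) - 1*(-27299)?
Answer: 27196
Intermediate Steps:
E(o) = 8 + 2*o**2 (E(o) = (o**2 + o**2) + 8 = 2*o**2 + 8 = 8 + 2*o**2)
g(E(4), -102 - 1*17) - 1*(-27299) = (-63 - (8 + 2*4**2)) - 1*(-27299) = (-63 - (8 + 2*16)) + 27299 = (-63 - (8 + 32)) + 27299 = (-63 - 1*40) + 27299 = (-63 - 40) + 27299 = -103 + 27299 = 27196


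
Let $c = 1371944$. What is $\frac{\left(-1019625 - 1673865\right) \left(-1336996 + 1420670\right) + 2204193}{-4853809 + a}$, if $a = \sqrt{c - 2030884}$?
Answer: $\frac{364638967972502401}{7853154155807} + \frac{150248585378 i \sqrt{164735}}{7853154155807} \approx 46432.0 + 7.7653 i$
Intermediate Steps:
$a = 2 i \sqrt{164735}$ ($a = \sqrt{1371944 - 2030884} = \sqrt{-658940} = 2 i \sqrt{164735} \approx 811.75 i$)
$\frac{\left(-1019625 - 1673865\right) \left(-1336996 + 1420670\right) + 2204193}{-4853809 + a} = \frac{\left(-1019625 - 1673865\right) \left(-1336996 + 1420670\right) + 2204193}{-4853809 + 2 i \sqrt{164735}} = \frac{\left(-2693490\right) 83674 + 2204193}{-4853809 + 2 i \sqrt{164735}} = \frac{-225375082260 + 2204193}{-4853809 + 2 i \sqrt{164735}} = - \frac{225372878067}{-4853809 + 2 i \sqrt{164735}}$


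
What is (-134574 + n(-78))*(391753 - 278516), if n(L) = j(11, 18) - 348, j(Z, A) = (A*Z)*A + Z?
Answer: -14873340239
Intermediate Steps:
j(Z, A) = Z + Z*A**2 (j(Z, A) = Z*A**2 + Z = Z + Z*A**2)
n(L) = 3227 (n(L) = 11*(1 + 18**2) - 348 = 11*(1 + 324) - 348 = 11*325 - 348 = 3575 - 348 = 3227)
(-134574 + n(-78))*(391753 - 278516) = (-134574 + 3227)*(391753 - 278516) = -131347*113237 = -14873340239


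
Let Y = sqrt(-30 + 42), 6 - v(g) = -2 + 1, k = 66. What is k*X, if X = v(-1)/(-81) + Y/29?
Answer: -154/27 + 132*sqrt(3)/29 ≈ 2.1801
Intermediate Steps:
v(g) = 7 (v(g) = 6 - (-2 + 1) = 6 - 1*(-1) = 6 + 1 = 7)
Y = 2*sqrt(3) (Y = sqrt(12) = 2*sqrt(3) ≈ 3.4641)
X = -7/81 + 2*sqrt(3)/29 (X = 7/(-81) + (2*sqrt(3))/29 = 7*(-1/81) + (2*sqrt(3))*(1/29) = -7/81 + 2*sqrt(3)/29 ≈ 0.033032)
k*X = 66*(-7/81 + 2*sqrt(3)/29) = -154/27 + 132*sqrt(3)/29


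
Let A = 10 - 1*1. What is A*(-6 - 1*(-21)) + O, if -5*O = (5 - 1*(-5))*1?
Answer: 133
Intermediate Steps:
O = -2 (O = -(5 - 1*(-5))/5 = -(5 + 5)/5 = -2 ≈ -2.0000)
A = 9 (A = 10 - 1 = 9)
A*(-6 - 1*(-21)) + O = 9*(-6 - 1*(-21)) - 2 = 9*(-6 + 21) - 2 = 9*15 - 2 = 135 - 2 = 133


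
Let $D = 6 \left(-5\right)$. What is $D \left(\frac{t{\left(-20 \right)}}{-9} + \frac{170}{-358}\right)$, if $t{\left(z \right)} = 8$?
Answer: $\frac{21970}{537} \approx 40.912$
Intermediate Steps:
$D = -30$
$D \left(\frac{t{\left(-20 \right)}}{-9} + \frac{170}{-358}\right) = - 30 \left(\frac{8}{-9} + \frac{170}{-358}\right) = - 30 \left(8 \left(- \frac{1}{9}\right) + 170 \left(- \frac{1}{358}\right)\right) = - 30 \left(- \frac{8}{9} - \frac{85}{179}\right) = \left(-30\right) \left(- \frac{2197}{1611}\right) = \frac{21970}{537}$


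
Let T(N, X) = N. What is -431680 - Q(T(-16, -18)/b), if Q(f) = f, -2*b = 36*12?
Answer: -11655362/27 ≈ -4.3168e+5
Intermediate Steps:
b = -216 (b = -18*12 = -1/2*432 = -216)
-431680 - Q(T(-16, -18)/b) = -431680 - (-16)/(-216) = -431680 - (-16)*(-1)/216 = -431680 - 1*2/27 = -431680 - 2/27 = -11655362/27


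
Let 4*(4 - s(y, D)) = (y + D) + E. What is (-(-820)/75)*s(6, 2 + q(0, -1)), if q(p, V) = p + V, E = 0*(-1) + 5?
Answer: 164/15 ≈ 10.933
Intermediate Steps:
E = 5 (E = 0 + 5 = 5)
q(p, V) = V + p
s(y, D) = 11/4 - D/4 - y/4 (s(y, D) = 4 - ((y + D) + 5)/4 = 4 - ((D + y) + 5)/4 = 4 - (5 + D + y)/4 = 4 + (-5/4 - D/4 - y/4) = 11/4 - D/4 - y/4)
(-(-820)/75)*s(6, 2 + q(0, -1)) = (-(-820)/75)*(11/4 - (2 + (-1 + 0))/4 - 1/4*6) = (-(-820)/75)*(11/4 - (2 - 1)/4 - 3/2) = (-41*(-4/15))*(11/4 - 1/4*1 - 3/2) = 164*(11/4 - 1/4 - 3/2)/15 = (164/15)*1 = 164/15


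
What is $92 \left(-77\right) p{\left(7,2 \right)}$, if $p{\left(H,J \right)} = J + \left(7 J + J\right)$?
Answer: $-127512$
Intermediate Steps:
$p{\left(H,J \right)} = 9 J$ ($p{\left(H,J \right)} = J + 8 J = 9 J$)
$92 \left(-77\right) p{\left(7,2 \right)} = 92 \left(-77\right) 9 \cdot 2 = \left(-7084\right) 18 = -127512$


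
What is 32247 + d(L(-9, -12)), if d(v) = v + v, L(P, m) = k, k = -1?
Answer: 32245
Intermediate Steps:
L(P, m) = -1
d(v) = 2*v
32247 + d(L(-9, -12)) = 32247 + 2*(-1) = 32247 - 2 = 32245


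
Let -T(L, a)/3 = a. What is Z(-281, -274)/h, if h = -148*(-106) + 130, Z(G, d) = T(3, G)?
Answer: 843/15818 ≈ 0.053294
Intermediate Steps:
T(L, a) = -3*a
Z(G, d) = -3*G
h = 15818 (h = 15688 + 130 = 15818)
Z(-281, -274)/h = -3*(-281)/15818 = 843*(1/15818) = 843/15818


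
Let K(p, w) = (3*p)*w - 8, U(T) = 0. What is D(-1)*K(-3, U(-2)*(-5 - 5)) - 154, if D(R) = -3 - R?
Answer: -138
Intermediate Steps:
K(p, w) = -8 + 3*p*w (K(p, w) = 3*p*w - 8 = -8 + 3*p*w)
D(-1)*K(-3, U(-2)*(-5 - 5)) - 154 = (-3 - 1*(-1))*(-8 + 3*(-3)*(0*(-5 - 5))) - 154 = (-3 + 1)*(-8 + 3*(-3)*(0*(-10))) - 154 = -2*(-8 + 3*(-3)*0) - 154 = -2*(-8 + 0) - 154 = -2*(-8) - 154 = 16 - 154 = -138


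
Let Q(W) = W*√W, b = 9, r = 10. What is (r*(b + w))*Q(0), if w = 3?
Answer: 0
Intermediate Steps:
Q(W) = W^(3/2)
(r*(b + w))*Q(0) = (10*(9 + 3))*0^(3/2) = (10*12)*0 = 120*0 = 0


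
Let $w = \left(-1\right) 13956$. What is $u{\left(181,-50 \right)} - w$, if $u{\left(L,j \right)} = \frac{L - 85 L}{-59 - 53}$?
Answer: $\frac{56367}{4} \approx 14092.0$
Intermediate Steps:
$u{\left(L,j \right)} = \frac{3 L}{4}$ ($u{\left(L,j \right)} = \frac{\left(-84\right) L}{-112} = - 84 L \left(- \frac{1}{112}\right) = \frac{3 L}{4}$)
$w = -13956$
$u{\left(181,-50 \right)} - w = \frac{3}{4} \cdot 181 - -13956 = \frac{543}{4} + 13956 = \frac{56367}{4}$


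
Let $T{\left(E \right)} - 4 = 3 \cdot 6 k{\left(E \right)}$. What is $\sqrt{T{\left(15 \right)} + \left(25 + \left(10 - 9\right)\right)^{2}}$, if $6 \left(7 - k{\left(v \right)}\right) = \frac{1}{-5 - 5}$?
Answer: $\frac{\sqrt{80630}}{10} \approx 28.395$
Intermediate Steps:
$k{\left(v \right)} = \frac{421}{60}$ ($k{\left(v \right)} = 7 - \frac{1}{6 \left(-5 - 5\right)} = 7 - \frac{1}{6 \left(-10\right)} = 7 - - \frac{1}{60} = 7 + \frac{1}{60} = \frac{421}{60}$)
$T{\left(E \right)} = \frac{1303}{10}$ ($T{\left(E \right)} = 4 + 3 \cdot 6 \cdot \frac{421}{60} = 4 + 18 \cdot \frac{421}{60} = 4 + \frac{1263}{10} = \frac{1303}{10}$)
$\sqrt{T{\left(15 \right)} + \left(25 + \left(10 - 9\right)\right)^{2}} = \sqrt{\frac{1303}{10} + \left(25 + \left(10 - 9\right)\right)^{2}} = \sqrt{\frac{1303}{10} + \left(25 + 1\right)^{2}} = \sqrt{\frac{1303}{10} + 26^{2}} = \sqrt{\frac{1303}{10} + 676} = \sqrt{\frac{8063}{10}} = \frac{\sqrt{80630}}{10}$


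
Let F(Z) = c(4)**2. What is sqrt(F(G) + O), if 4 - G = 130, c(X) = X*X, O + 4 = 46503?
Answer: 3*sqrt(5195) ≈ 216.23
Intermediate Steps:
O = 46499 (O = -4 + 46503 = 46499)
c(X) = X**2
G = -126 (G = 4 - 1*130 = 4 - 130 = -126)
F(Z) = 256 (F(Z) = (4**2)**2 = 16**2 = 256)
sqrt(F(G) + O) = sqrt(256 + 46499) = sqrt(46755) = 3*sqrt(5195)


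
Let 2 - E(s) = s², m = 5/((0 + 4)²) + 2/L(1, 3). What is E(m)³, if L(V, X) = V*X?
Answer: 13806727199/12230590464 ≈ 1.1289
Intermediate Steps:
m = 47/48 (m = 5/((0 + 4)²) + 2/((1*3)) = 5/(4²) + 2/3 = 5/16 + 2*(⅓) = 5*(1/16) + ⅔ = 5/16 + ⅔ = 47/48 ≈ 0.97917)
E(s) = 2 - s²
E(m)³ = (2 - (47/48)²)³ = (2 - 1*2209/2304)³ = (2 - 2209/2304)³ = (2399/2304)³ = 13806727199/12230590464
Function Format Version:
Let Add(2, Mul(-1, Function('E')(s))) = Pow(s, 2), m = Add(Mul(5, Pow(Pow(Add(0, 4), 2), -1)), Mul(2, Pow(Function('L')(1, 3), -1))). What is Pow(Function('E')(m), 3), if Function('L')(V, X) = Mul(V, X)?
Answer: Rational(13806727199, 12230590464) ≈ 1.1289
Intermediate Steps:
m = Rational(47, 48) (m = Add(Mul(5, Pow(Pow(Add(0, 4), 2), -1)), Mul(2, Pow(Mul(1, 3), -1))) = Add(Mul(5, Pow(Pow(4, 2), -1)), Mul(2, Pow(3, -1))) = Add(Mul(5, Pow(16, -1)), Mul(2, Rational(1, 3))) = Add(Mul(5, Rational(1, 16)), Rational(2, 3)) = Add(Rational(5, 16), Rational(2, 3)) = Rational(47, 48) ≈ 0.97917)
Function('E')(s) = Add(2, Mul(-1, Pow(s, 2)))
Pow(Function('E')(m), 3) = Pow(Add(2, Mul(-1, Pow(Rational(47, 48), 2))), 3) = Pow(Add(2, Mul(-1, Rational(2209, 2304))), 3) = Pow(Add(2, Rational(-2209, 2304)), 3) = Pow(Rational(2399, 2304), 3) = Rational(13806727199, 12230590464)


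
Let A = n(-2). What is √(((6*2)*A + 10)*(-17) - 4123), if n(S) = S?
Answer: I*√3885 ≈ 62.33*I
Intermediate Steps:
A = -2
√(((6*2)*A + 10)*(-17) - 4123) = √(((6*2)*(-2) + 10)*(-17) - 4123) = √((12*(-2) + 10)*(-17) - 4123) = √((-24 + 10)*(-17) - 4123) = √(-14*(-17) - 4123) = √(238 - 4123) = √(-3885) = I*√3885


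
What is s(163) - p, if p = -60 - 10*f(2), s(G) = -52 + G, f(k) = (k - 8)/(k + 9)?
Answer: 1821/11 ≈ 165.55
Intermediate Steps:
f(k) = (-8 + k)/(9 + k)
p = -600/11 (p = -60 - 10*(-8 + 2)/(9 + 2) = -60 - 10*(-6)/11 = -60 - 10*(-6/11) = -60 + 60/11 = -600/11 ≈ -54.545)
s(163) - p = (-52 + 163) - 1*(-600/11) = 111 + 600/11 = 1821/11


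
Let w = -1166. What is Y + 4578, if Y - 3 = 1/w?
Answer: 5341445/1166 ≈ 4581.0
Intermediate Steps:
Y = 3497/1166 (Y = 3 + 1/(-1166) = 3 - 1/1166 = 3497/1166 ≈ 2.9991)
Y + 4578 = 3497/1166 + 4578 = 5341445/1166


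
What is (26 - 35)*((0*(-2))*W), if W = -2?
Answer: 0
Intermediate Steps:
(26 - 35)*((0*(-2))*W) = (26 - 35)*((0*(-2))*(-2)) = -0*(-2) = -9*0 = 0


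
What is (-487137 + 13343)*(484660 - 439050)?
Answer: -21609744340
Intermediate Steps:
(-487137 + 13343)*(484660 - 439050) = -473794*45610 = -21609744340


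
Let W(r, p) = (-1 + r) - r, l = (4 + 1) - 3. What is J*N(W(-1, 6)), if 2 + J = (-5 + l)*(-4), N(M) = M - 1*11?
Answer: -120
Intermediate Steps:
l = 2 (l = 5 - 3 = 2)
W(r, p) = -1
N(M) = -11 + M (N(M) = M - 11 = -11 + M)
J = 10 (J = -2 + (-5 + 2)*(-4) = -2 - 3*(-4) = -2 + 12 = 10)
J*N(W(-1, 6)) = 10*(-11 - 1) = 10*(-12) = -120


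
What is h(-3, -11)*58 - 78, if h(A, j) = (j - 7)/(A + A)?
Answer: 96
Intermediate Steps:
h(A, j) = (-7 + j)/(2*A) (h(A, j) = (-7 + j)/((2*A)) = (-7 + j)*(1/(2*A)) = (-7 + j)/(2*A))
h(-3, -11)*58 - 78 = ((½)*(-7 - 11)/(-3))*58 - 78 = ((½)*(-⅓)*(-18))*58 - 78 = 3*58 - 78 = 174 - 78 = 96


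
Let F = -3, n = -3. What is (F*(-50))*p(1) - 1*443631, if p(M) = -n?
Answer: -443181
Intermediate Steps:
p(M) = 3 (p(M) = -1*(-3) = 3)
(F*(-50))*p(1) - 1*443631 = -3*(-50)*3 - 1*443631 = 150*3 - 443631 = 450 - 443631 = -443181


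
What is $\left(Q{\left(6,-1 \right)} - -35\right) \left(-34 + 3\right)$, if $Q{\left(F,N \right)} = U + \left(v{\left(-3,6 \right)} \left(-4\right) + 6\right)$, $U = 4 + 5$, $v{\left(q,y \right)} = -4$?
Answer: $-2046$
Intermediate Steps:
$U = 9$
$Q{\left(F,N \right)} = 31$ ($Q{\left(F,N \right)} = 9 + \left(\left(-4\right) \left(-4\right) + 6\right) = 9 + \left(16 + 6\right) = 9 + 22 = 31$)
$\left(Q{\left(6,-1 \right)} - -35\right) \left(-34 + 3\right) = \left(31 - -35\right) \left(-34 + 3\right) = \left(31 + 35\right) \left(-31\right) = 66 \left(-31\right) = -2046$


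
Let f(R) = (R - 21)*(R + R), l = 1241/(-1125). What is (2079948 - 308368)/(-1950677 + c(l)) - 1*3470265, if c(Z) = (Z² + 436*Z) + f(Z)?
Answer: -714114508625602290/205780919261 ≈ -3.4703e+6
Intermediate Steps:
l = -1241/1125 (l = 1241*(-1/1125) = -1241/1125 ≈ -1.1031)
f(R) = 2*R*(-21 + R) (f(R) = (-21 + R)*(2*R) = 2*R*(-21 + R))
c(Z) = Z² + 436*Z + 2*Z*(-21 + Z) (c(Z) = (Z² + 436*Z) + 2*Z*(-21 + Z) = Z² + 436*Z + 2*Z*(-21 + Z))
(2079948 - 308368)/(-1950677 + c(l)) - 1*3470265 = (2079948 - 308368)/(-1950677 - 1241*(394 + 3*(-1241/1125))/1125) - 1*3470265 = 1771580/(-1950677 - 1241*(394 - 1241/375)/1125) - 3470265 = 1771580/(-1950677 - 1241/1125*146509/375) - 3470265 = 1771580/(-1950677 - 181817669/421875) - 3470265 = 1771580/(-823123677044/421875) - 3470265 = 1771580*(-421875/823123677044) - 3470265 = -186846328125/205780919261 - 3470265 = -714114508625602290/205780919261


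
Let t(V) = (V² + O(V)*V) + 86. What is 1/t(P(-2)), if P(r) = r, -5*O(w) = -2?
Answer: 5/446 ≈ 0.011211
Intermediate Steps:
O(w) = ⅖ (O(w) = -⅕*(-2) = ⅖)
t(V) = 86 + V² + 2*V/5 (t(V) = (V² + 2*V/5) + 86 = 86 + V² + 2*V/5)
1/t(P(-2)) = 1/(86 + (-2)² + (⅖)*(-2)) = 1/(86 + 4 - ⅘) = 1/(446/5) = 5/446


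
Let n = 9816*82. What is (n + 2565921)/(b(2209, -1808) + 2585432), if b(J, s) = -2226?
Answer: 3370833/2583206 ≈ 1.3049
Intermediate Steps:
n = 804912
(n + 2565921)/(b(2209, -1808) + 2585432) = (804912 + 2565921)/(-2226 + 2585432) = 3370833/2583206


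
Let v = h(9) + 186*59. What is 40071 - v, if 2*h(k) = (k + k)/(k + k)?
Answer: 58193/2 ≈ 29097.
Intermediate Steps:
h(k) = ½ (h(k) = ((k + k)/(k + k))/2 = ((2*k)/((2*k)))/2 = ((2*k)*(1/(2*k)))/2 = (½)*1 = ½)
v = 21949/2 (v = ½ + 186*59 = ½ + 10974 = 21949/2 ≈ 10975.)
40071 - v = 40071 - 1*21949/2 = 40071 - 21949/2 = 58193/2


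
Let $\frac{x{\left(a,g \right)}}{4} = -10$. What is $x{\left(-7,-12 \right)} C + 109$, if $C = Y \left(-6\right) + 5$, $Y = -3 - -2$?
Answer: $-331$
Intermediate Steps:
$Y = -1$ ($Y = -3 + 2 = -1$)
$x{\left(a,g \right)} = -40$ ($x{\left(a,g \right)} = 4 \left(-10\right) = -40$)
$C = 11$ ($C = \left(-1\right) \left(-6\right) + 5 = 6 + 5 = 11$)
$x{\left(-7,-12 \right)} C + 109 = \left(-40\right) 11 + 109 = -440 + 109 = -331$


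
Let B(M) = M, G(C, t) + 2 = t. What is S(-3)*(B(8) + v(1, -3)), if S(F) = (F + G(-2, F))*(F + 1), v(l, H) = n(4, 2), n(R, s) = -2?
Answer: 96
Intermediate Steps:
G(C, t) = -2 + t
v(l, H) = -2
S(F) = (1 + F)*(-2 + 2*F) (S(F) = (F + (-2 + F))*(F + 1) = (-2 + 2*F)*(1 + F) = (1 + F)*(-2 + 2*F))
S(-3)*(B(8) + v(1, -3)) = (-2 + 2*(-3)²)*(8 - 2) = (-2 + 2*9)*6 = (-2 + 18)*6 = 16*6 = 96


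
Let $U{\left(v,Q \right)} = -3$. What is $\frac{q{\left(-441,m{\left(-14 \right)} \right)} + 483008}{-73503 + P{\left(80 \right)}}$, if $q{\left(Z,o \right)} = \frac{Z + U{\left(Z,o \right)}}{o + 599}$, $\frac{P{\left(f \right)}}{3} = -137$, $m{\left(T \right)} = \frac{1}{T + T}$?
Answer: $- \frac{4050257368}{619805847} \approx -6.5347$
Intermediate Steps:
$m{\left(T \right)} = \frac{1}{2 T}$
$P{\left(f \right)} = -411$ ($P{\left(f \right)} = 3 \left(-137\right) = -411$)
$q{\left(Z,o \right)} = \frac{-3 + Z}{599 + o}$ ($q{\left(Z,o \right)} = \frac{Z - 3}{o + 599} = \frac{-3 + Z}{599 + o}$)
$\frac{q{\left(-441,m{\left(-14 \right)} \right)} + 483008}{-73503 + P{\left(80 \right)}} = \frac{\frac{-3 - 441}{599 + \frac{1}{2 \left(-14\right)}} + 483008}{-73503 - 411} = \frac{\frac{1}{599 + \frac{1}{2} \left(- \frac{1}{14}\right)} \left(-444\right) + 483008}{-73914} = \left(\frac{1}{599 - \frac{1}{28}} \left(-444\right) + 483008\right) \left(- \frac{1}{73914}\right) = \left(\frac{1}{\frac{16771}{28}} \left(-444\right) + 483008\right) \left(- \frac{1}{73914}\right) = \left(\frac{28}{16771} \left(-444\right) + 483008\right) \left(- \frac{1}{73914}\right) = \left(- \frac{12432}{16771} + 483008\right) \left(- \frac{1}{73914}\right) = \frac{8100514736}{16771} \left(- \frac{1}{73914}\right) = - \frac{4050257368}{619805847}$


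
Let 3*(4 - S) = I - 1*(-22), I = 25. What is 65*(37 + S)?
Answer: 4940/3 ≈ 1646.7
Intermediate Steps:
S = -35/3 (S = 4 - (25 - 1*(-22))/3 = 4 - (25 + 22)/3 = 4 - 1/3*47 = 4 - 47/3 = -35/3 ≈ -11.667)
65*(37 + S) = 65*(37 - 35/3) = 65*(76/3) = 4940/3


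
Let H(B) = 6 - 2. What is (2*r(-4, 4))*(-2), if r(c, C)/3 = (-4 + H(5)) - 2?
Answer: 24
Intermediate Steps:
H(B) = 4
r(c, C) = -6 (r(c, C) = 3*((-4 + 4) - 2) = 3*(0 - 2) = 3*(-2) = -6)
(2*r(-4, 4))*(-2) = (2*(-6))*(-2) = -12*(-2) = 24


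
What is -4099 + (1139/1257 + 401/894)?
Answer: -511640191/124862 ≈ -4097.6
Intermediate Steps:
-4099 + (1139/1257 + 401/894) = -4099 + 169147/124862 = -511640191/124862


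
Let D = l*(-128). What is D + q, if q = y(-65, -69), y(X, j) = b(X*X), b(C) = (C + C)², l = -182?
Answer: 71425796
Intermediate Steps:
b(C) = 4*C² (b(C) = (2*C)² = 4*C²)
y(X, j) = 4*X⁴ (y(X, j) = 4*(X*X)² = 4*(X²)² = 4*X⁴)
q = 71402500 (q = 4*(-65)⁴ = 4*17850625 = 71402500)
D = 23296 (D = -182*(-128) = 23296)
D + q = 23296 + 71402500 = 71425796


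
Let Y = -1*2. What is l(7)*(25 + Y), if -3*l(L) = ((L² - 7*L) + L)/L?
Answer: -23/3 ≈ -7.6667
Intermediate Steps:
l(L) = -(L² - 6*L)/(3*L) (l(L) = -((L² - 7*L) + L)/(3*L) = -(L² - 6*L)/(3*L))
Y = -2
l(7)*(25 + Y) = (2 - ⅓*7)*(25 - 2) = (2 - 7/3)*23 = -⅓*23 = -23/3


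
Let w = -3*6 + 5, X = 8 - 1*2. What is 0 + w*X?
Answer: -78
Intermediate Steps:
X = 6 (X = 8 - 2 = 6)
w = -13 (w = -18 + 5 = -13)
0 + w*X = 0 - 13*6 = 0 - 78 = -78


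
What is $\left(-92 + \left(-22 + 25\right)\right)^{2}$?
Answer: $7921$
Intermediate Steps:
$\left(-92 + \left(-22 + 25\right)\right)^{2} = \left(-92 + 3\right)^{2} = \left(-89\right)^{2} = 7921$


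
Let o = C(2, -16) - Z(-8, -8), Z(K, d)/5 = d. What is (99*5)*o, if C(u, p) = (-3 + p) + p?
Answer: 2475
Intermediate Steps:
Z(K, d) = 5*d
C(u, p) = -3 + 2*p
o = 5 (o = (-3 + 2*(-16)) - 5*(-8) = (-3 - 32) - 1*(-40) = -35 + 40 = 5)
(99*5)*o = (99*5)*5 = 495*5 = 2475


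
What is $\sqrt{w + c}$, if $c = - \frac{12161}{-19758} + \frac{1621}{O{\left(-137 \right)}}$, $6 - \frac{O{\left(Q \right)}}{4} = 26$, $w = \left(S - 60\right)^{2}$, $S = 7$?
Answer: $\frac{13 \sqrt{644321667255}}{197580} \approx 52.814$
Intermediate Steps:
$w = 2809$ ($w = \left(7 - 60\right)^{2} = \left(-53\right)^{2} = 2809$)
$O{\left(Q \right)} = -80$ ($O{\left(Q \right)} = 24 - 104 = -80$)
$c = - \frac{15527419}{790320}$ ($c = - \frac{12161}{-19758} + \frac{1621}{-80} = \left(-12161\right) \left(- \frac{1}{19758}\right) + 1621 \left(- \frac{1}{80}\right) = \frac{12161}{19758} - \frac{1621}{80} = - \frac{15527419}{790320} \approx -19.647$)
$\sqrt{w + c} = \sqrt{2809 - \frac{15527419}{790320}} = \sqrt{\frac{2204481461}{790320}} = \frac{13 \sqrt{644321667255}}{197580}$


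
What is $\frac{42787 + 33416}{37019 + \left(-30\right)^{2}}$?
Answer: $\frac{76203}{37919} \approx 2.0096$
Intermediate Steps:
$\frac{42787 + 33416}{37019 + \left(-30\right)^{2}} = \frac{76203}{37019 + 900} = \frac{76203}{37919}$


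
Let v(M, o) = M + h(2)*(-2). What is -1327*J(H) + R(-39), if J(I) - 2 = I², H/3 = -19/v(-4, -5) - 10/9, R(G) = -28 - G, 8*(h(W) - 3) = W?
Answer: -3734635/441 ≈ -8468.6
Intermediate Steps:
h(W) = 3 + W/8
v(M, o) = -13/2 + M (v(M, o) = M + (3 + (⅛)*2)*(-2) = M + (3 + ¼)*(-2) = M + (13/4)*(-2) = M - 13/2 = -13/2 + M)
H = 44/21 (H = 3*(-19/(-13/2 - 4) - 10/9) = 3*(-19/(-21/2) - 10*⅑) = 3*(-19*(-2/21) - 10/9) = 3*(38/21 - 10/9) = 3*(44/63) = 44/21 ≈ 2.0952)
J(I) = 2 + I²
-1327*J(H) + R(-39) = -1327*(2 + (44/21)²) + (-28 - 1*(-39)) = -1327*(2 + 1936/441) + (-28 + 39) = -1327*2818/441 + 11 = -3739486/441 + 11 = -3734635/441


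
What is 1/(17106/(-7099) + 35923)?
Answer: 7099/255000271 ≈ 2.7839e-5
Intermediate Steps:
1/(17106/(-7099) + 35923) = 1/(17106*(-1/7099) + 35923) = 1/(-17106/7099 + 35923) = 1/(255000271/7099) = 7099/255000271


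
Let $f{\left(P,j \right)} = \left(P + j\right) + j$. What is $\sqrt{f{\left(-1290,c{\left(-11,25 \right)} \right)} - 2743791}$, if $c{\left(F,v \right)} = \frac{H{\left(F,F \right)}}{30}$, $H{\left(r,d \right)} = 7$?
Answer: $\frac{4 i \sqrt{38602695}}{15} \approx 1656.8 i$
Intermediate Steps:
$c{\left(F,v \right)} = \frac{7}{30}$
$f{\left(P,j \right)} = P + 2 j$
$\sqrt{f{\left(-1290,c{\left(-11,25 \right)} \right)} - 2743791} = \sqrt{\left(-1290 + 2 \cdot \frac{7}{30}\right) - 2743791} = \sqrt{\left(-1290 + \frac{7}{15}\right) - 2743791} = \sqrt{- \frac{19343}{15} - 2743791} = \sqrt{- \frac{41176208}{15}} = \frac{4 i \sqrt{38602695}}{15}$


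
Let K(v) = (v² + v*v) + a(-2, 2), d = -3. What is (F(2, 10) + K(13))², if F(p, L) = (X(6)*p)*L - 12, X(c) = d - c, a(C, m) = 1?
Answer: 21609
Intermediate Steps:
X(c) = -3 - c
K(v) = 1 + 2*v² (K(v) = (v² + v*v) + 1 = (v² + v²) + 1 = 2*v² + 1 = 1 + 2*v²)
F(p, L) = -12 - 9*L*p (F(p, L) = ((-3 - 1*6)*p)*L - 12 = ((-3 - 6)*p)*L - 12 = (-9*p)*L - 12 = -9*L*p - 12 = -12 - 9*L*p)
(F(2, 10) + K(13))² = ((-12 - 9*10*2) + (1 + 2*13²))² = ((-12 - 180) + (1 + 2*169))² = (-192 + (1 + 338))² = (-192 + 339)² = 147² = 21609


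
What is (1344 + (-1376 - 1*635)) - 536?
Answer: -1203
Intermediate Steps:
(1344 + (-1376 - 1*635)) - 536 = (1344 + (-1376 - 635)) - 536 = (1344 - 2011) - 536 = -667 - 536 = -1203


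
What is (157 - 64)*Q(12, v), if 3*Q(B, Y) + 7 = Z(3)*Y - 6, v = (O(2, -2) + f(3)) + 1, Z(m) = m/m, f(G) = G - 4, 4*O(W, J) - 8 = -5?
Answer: -1519/4 ≈ -379.75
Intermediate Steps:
O(W, J) = ¾ (O(W, J) = 2 + (¼)*(-5) = 2 - 5/4 = ¾)
f(G) = -4 + G
Z(m) = 1
v = ¾ (v = (¾ + (-4 + 3)) + 1 = (¾ - 1) + 1 = -¼ + 1 = ¾ ≈ 0.75000)
Q(B, Y) = -13/3 + Y/3 (Q(B, Y) = -7/3 + (1*Y - 6)/3 = -7/3 + (Y - 6)/3 = -7/3 + (-6 + Y)/3 = -7/3 + (-2 + Y/3) = -13/3 + Y/3)
(157 - 64)*Q(12, v) = (157 - 64)*(-13/3 + (⅓)*(¾)) = 93*(-13/3 + ¼) = 93*(-49/12) = -1519/4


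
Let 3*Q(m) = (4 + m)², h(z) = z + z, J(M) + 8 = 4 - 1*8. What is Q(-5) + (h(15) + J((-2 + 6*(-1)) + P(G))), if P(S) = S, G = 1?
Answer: 55/3 ≈ 18.333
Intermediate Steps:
J(M) = -12 (J(M) = -8 + (4 - 1*8) = -8 + (4 - 8) = -8 - 4 = -12)
h(z) = 2*z
Q(m) = (4 + m)²/3
Q(-5) + (h(15) + J((-2 + 6*(-1)) + P(G))) = (4 - 5)²/3 + (2*15 - 12) = (⅓)*(-1)² + (30 - 12) = (⅓)*1 + 18 = ⅓ + 18 = 55/3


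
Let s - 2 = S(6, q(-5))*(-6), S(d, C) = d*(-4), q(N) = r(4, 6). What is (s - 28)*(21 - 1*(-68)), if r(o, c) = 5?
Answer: 10502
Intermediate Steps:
q(N) = 5
S(d, C) = -4*d
s = 146 (s = 2 - 4*6*(-6) = 2 - 24*(-6) = 2 + 144 = 146)
(s - 28)*(21 - 1*(-68)) = (146 - 28)*(21 - 1*(-68)) = 118*(21 + 68) = 118*89 = 10502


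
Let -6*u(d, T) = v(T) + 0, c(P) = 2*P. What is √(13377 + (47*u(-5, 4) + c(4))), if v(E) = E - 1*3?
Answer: √481578/6 ≈ 115.66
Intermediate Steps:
v(E) = -3 + E (v(E) = E - 3 = -3 + E)
u(d, T) = ½ - T/6 (u(d, T) = -((-3 + T) + 0)/6 = -(-3 + T)/6 = ½ - T/6)
√(13377 + (47*u(-5, 4) + c(4))) = √(13377 + (47*(½ - ⅙*4) + 2*4)) = √(13377 + (47*(½ - ⅔) + 8)) = √(13377 + (47*(-⅙) + 8)) = √(13377 + (-47/6 + 8)) = √(13377 + ⅙) = √(80263/6) = √481578/6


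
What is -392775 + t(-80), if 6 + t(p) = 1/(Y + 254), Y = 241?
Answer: -194426594/495 ≈ -3.9278e+5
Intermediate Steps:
t(p) = -2969/495 (t(p) = -6 + 1/(241 + 254) = -6 + 1/495 = -2969/495)
-392775 + t(-80) = -392775 - 2969/495 = -194426594/495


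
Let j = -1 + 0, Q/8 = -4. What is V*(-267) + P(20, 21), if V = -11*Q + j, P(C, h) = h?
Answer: -93696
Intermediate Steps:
Q = -32 (Q = 8*(-4) = -32)
j = -1
V = 351 (V = -11*(-32) - 1 = 352 - 1 = 351)
V*(-267) + P(20, 21) = 351*(-267) + 21 = -93717 + 21 = -93696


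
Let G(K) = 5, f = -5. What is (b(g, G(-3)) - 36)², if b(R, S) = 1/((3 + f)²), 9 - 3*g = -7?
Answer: 20449/16 ≈ 1278.1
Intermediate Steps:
g = 16/3 (g = 3 - ⅓*(-7) = 3 + 7/3 = 16/3 ≈ 5.3333)
b(R, S) = ¼ (b(R, S) = 1/((3 - 5)²) = 1/((-2)²) = 1/4 = ¼)
(b(g, G(-3)) - 36)² = (¼ - 36)² = (-143/4)² = 20449/16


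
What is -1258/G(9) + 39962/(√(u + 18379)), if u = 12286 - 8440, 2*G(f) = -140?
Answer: 629/35 + 39962*√889/4445 ≈ 286.03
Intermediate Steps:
G(f) = -70 (G(f) = (½)*(-140) = -70)
u = 3846
-1258/G(9) + 39962/(√(u + 18379)) = -1258/(-70) + 39962/(√(3846 + 18379)) = -1258*(-1/70) + 39962/(√22225) = 629/35 + 39962/((5*√889)) = 629/35 + 39962*(√889/4445) = 629/35 + 39962*√889/4445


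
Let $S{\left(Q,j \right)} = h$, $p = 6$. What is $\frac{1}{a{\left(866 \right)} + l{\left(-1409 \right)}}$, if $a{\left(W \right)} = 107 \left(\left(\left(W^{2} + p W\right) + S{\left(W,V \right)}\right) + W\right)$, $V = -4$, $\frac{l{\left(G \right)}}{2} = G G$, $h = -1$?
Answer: $\frac{1}{84864381} \approx 1.1784 \cdot 10^{-8}$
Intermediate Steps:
$l{\left(G \right)} = 2 G^{2}$ ($l{\left(G \right)} = 2 G G = 2 G^{2}$)
$S{\left(Q,j \right)} = -1$
$a{\left(W \right)} = -107 + 107 W^{2} + 749 W$ ($a{\left(W \right)} = 107 \left(\left(\left(W^{2} + 6 W\right) - 1\right) + W\right) = 107 \left(\left(-1 + W^{2} + 6 W\right) + W\right) = 107 \left(-1 + W^{2} + 7 W\right) = -107 + 107 W^{2} + 749 W$)
$\frac{1}{a{\left(866 \right)} + l{\left(-1409 \right)}} = \frac{1}{\left(-107 + 107 \cdot 866^{2} + 749 \cdot 866\right) + 2 \left(-1409\right)^{2}} = \frac{1}{\left(-107 + 107 \cdot 749956 + 648634\right) + 2 \cdot 1985281} = \frac{1}{\left(-107 + 80245292 + 648634\right) + 3970562} = \frac{1}{80893819 + 3970562} = \frac{1}{84864381}$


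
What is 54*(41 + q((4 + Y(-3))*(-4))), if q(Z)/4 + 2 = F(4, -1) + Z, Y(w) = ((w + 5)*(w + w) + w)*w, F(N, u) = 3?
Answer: -39906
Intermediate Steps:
Y(w) = w*(w + 2*w*(5 + w)) (Y(w) = ((5 + w)*(2*w) + w)*w = (2*w*(5 + w) + w)*w = (w + 2*w*(5 + w))*w = w*(w + 2*w*(5 + w)))
q(Z) = 4 + 4*Z (q(Z) = -8 + 4*(3 + Z) = -8 + (12 + 4*Z) = 4 + 4*Z)
54*(41 + q((4 + Y(-3))*(-4))) = 54*(41 + (4 + 4*((4 + (-3)**2*(11 + 2*(-3)))*(-4)))) = 54*(41 + (4 + 4*((4 + 9*(11 - 6))*(-4)))) = 54*(41 + (4 + 4*((4 + 9*5)*(-4)))) = 54*(41 + (4 + 4*((4 + 45)*(-4)))) = 54*(41 + (4 + 4*(49*(-4)))) = 54*(41 + (4 + 4*(-196))) = 54*(41 + (4 - 784)) = 54*(41 - 780) = 54*(-739) = -39906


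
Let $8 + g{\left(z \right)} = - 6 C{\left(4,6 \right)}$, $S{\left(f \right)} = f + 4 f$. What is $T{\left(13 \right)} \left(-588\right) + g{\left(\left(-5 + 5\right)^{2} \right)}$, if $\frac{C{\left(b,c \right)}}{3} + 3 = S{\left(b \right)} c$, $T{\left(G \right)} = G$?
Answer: $-9758$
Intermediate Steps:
$S{\left(f \right)} = 5 f$
$C{\left(b,c \right)} = -9 + 15 b c$ ($C{\left(b,c \right)} = -9 + 3 \cdot 5 b c = -9 + 15 b c$)
$g{\left(z \right)} = -2114$ ($g{\left(z \right)} = -8 - 6 \left(-9 + 15 \cdot 4 \cdot 6\right) = -8 - 6 \left(-9 + 360\right) = -8 - 2106 = -2114$)
$T{\left(13 \right)} \left(-588\right) + g{\left(\left(-5 + 5\right)^{2} \right)} = 13 \left(-588\right) - 2114 = -7644 - 2114 = -9758$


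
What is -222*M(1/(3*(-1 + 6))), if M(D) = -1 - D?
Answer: 1184/5 ≈ 236.80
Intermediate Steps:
-222*M(1/(3*(-1 + 6))) = -222*(-1 - 1/(3*(-1 + 6))) = -222*(-1 - 1/(3*5)) = -222*(-1 - 1/15) = -222*(-16/15) = 1184/5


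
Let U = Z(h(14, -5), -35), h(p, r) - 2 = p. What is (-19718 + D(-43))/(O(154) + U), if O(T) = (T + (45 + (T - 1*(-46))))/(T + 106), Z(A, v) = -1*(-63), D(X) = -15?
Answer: -732940/2397 ≈ -305.77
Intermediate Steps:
h(p, r) = 2 + p
Z(A, v) = 63
U = 63
O(T) = (91 + 2*T)/(106 + T) (O(T) = (T + (45 + (T + 46)))/(106 + T) = (T + (45 + (46 + T)))/(106 + T) = (T + (91 + T))/(106 + T) = (91 + 2*T)/(106 + T))
(-19718 + D(-43))/(O(154) + U) = (-19718 - 15)/((91 + 2*154)/(106 + 154) + 63) = -19733/((91 + 308)/260 + 63) = -19733/((1/260)*399 + 63) = -19733/(399/260 + 63) = -19733/16779/260 = -19733*260/16779 = -732940/2397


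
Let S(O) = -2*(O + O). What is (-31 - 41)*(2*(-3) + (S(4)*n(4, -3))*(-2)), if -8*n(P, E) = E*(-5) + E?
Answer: 3888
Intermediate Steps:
S(O) = -4*O
n(P, E) = E/2 (n(P, E) = -(E*(-5) + E)/8 = -(-5*E + E)/8 = -(-1)*E/2 = E/2)
(-31 - 41)*(2*(-3) + (S(4)*n(4, -3))*(-2)) = (-31 - 41)*(2*(-3) + ((-4*4)*((1/2)*(-3)))*(-2)) = -72*(-6 - 16*(-3/2)*(-2)) = -72*(-6 + 24*(-2)) = -72*(-6 - 48) = -72*(-54) = 3888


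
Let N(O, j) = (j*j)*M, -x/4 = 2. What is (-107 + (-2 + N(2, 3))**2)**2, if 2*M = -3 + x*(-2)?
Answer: 152300281/16 ≈ 9.5188e+6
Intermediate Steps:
x = -8 (x = -4*2 = -8)
M = 13/2 (M = (-3 - 8*(-2))/2 = (-3 + 16)/2 = (1/2)*13 = 13/2 ≈ 6.5000)
N(O, j) = 13*j**2/2 (N(O, j) = (j*j)*(13/2) = j**2*(13/2) = 13*j**2/2)
(-107 + (-2 + N(2, 3))**2)**2 = (-107 + (-2 + (13/2)*3**2)**2)**2 = (-107 + (-2 + (13/2)*9)**2)**2 = (-107 + (-2 + 117/2)**2)**2 = (-107 + (113/2)**2)**2 = (-107 + 12769/4)**2 = (12341/4)**2 = 152300281/16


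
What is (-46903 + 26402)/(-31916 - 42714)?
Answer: 20501/74630 ≈ 0.27470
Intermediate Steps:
(-46903 + 26402)/(-31916 - 42714) = -20501/(-74630) = -20501*(-1/74630) = 20501/74630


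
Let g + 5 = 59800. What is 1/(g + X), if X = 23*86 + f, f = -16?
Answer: 1/61757 ≈ 1.6192e-5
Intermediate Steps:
g = 59795 (g = -5 + 59800 = 59795)
X = 1962 (X = 23*86 - 16 = 1978 - 16 = 1962)
1/(g + X) = 1/(59795 + 1962) = 1/61757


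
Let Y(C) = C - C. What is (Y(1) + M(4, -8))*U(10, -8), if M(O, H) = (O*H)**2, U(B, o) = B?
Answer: 10240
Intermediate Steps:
Y(C) = 0
M(O, H) = H**2*O**2 (M(O, H) = (H*O)**2 = H**2*O**2)
(Y(1) + M(4, -8))*U(10, -8) = (0 + (-8)**2*4**2)*10 = (0 + 64*16)*10 = (0 + 1024)*10 = 1024*10 = 10240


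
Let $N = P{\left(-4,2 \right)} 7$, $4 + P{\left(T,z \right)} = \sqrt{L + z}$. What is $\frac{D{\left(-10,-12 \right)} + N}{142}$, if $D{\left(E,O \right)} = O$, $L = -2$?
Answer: $- \frac{20}{71} \approx -0.28169$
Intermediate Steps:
$P{\left(T,z \right)} = -4 + \sqrt{-2 + z}$
$N = -28$ ($N = \left(-4 + \sqrt{-2 + 2}\right) 7 = \left(-4 + \sqrt{0}\right) 7 = \left(-4 + 0\right) 7 = \left(-4\right) 7 = -28$)
$\frac{D{\left(-10,-12 \right)} + N}{142} = \frac{-12 - 28}{142} = \left(-40\right) \frac{1}{142} = - \frac{20}{71}$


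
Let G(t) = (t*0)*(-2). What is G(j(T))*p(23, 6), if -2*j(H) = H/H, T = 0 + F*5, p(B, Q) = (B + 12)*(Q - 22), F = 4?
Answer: 0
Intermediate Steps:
p(B, Q) = (-22 + Q)*(12 + B) (p(B, Q) = (12 + B)*(-22 + Q) = (-22 + Q)*(12 + B))
T = 20 (T = 0 + 4*5 = 0 + 20 = 20)
j(H) = -½ (j(H) = -H/(2*H) = -½*1 = -½)
G(t) = 0 (G(t) = 0*(-2) = 0)
G(j(T))*p(23, 6) = 0*(-264 - 22*23 + 12*6 + 23*6) = 0*(-264 - 506 + 72 + 138) = 0*(-560) = 0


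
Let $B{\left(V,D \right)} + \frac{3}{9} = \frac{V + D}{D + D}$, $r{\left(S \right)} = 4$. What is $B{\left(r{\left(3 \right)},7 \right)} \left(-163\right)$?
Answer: $- \frac{3097}{42} \approx -73.738$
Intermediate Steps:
$B{\left(V,D \right)} = - \frac{1}{3} + \frac{D + V}{2 D}$ ($B{\left(V,D \right)} = - \frac{1}{3} + \frac{V + D}{D + D} = - \frac{1}{3} + \frac{D + V}{2 D}$)
$B{\left(r{\left(3 \right)},7 \right)} \left(-163\right) = \frac{7 + 3 \cdot 4}{6 \cdot 7} \left(-163\right) = \frac{1}{6} \cdot \frac{1}{7} \left(7 + 12\right) \left(-163\right) = \frac{1}{6} \cdot \frac{1}{7} \cdot 19 \left(-163\right) = \frac{19}{42} \left(-163\right) = - \frac{3097}{42}$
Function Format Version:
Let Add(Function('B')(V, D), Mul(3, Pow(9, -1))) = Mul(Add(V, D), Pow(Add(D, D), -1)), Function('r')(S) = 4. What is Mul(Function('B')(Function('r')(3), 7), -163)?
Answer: Rational(-3097, 42) ≈ -73.738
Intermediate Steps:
Function('B')(V, D) = Add(Rational(-1, 3), Mul(Rational(1, 2), Pow(D, -1), Add(D, V))) (Function('B')(V, D) = Add(Rational(-1, 3), Mul(Add(V, D), Pow(Add(D, D), -1))) = Add(Rational(-1, 3), Mul(Add(D, V), Pow(Mul(2, D), -1))) = Add(Rational(-1, 3), Mul(Add(D, V), Mul(Rational(1, 2), Pow(D, -1)))) = Add(Rational(-1, 3), Mul(Rational(1, 2), Pow(D, -1), Add(D, V))))
Mul(Function('B')(Function('r')(3), 7), -163) = Mul(Mul(Rational(1, 6), Pow(7, -1), Add(7, Mul(3, 4))), -163) = Mul(Mul(Rational(1, 6), Rational(1, 7), Add(7, 12)), -163) = Mul(Mul(Rational(1, 6), Rational(1, 7), 19), -163) = Mul(Rational(19, 42), -163) = Rational(-3097, 42)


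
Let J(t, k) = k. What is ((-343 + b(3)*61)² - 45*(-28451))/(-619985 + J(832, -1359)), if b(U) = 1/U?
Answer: -12459679/5592096 ≈ -2.2281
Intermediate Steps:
b(U) = 1/U
((-343 + b(3)*61)² - 45*(-28451))/(-619985 + J(832, -1359)) = ((-343 + 61/3)² - 45*(-28451))/(-619985 - 1359) = ((-343 + (⅓)*61)² + 1280295)/(-621344) = ((-343 + 61/3)² + 1280295)*(-1/621344) = ((-968/3)² + 1280295)*(-1/621344) = (937024/9 + 1280295)*(-1/621344) = (12459679/9)*(-1/621344) = -12459679/5592096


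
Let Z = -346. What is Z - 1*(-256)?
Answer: -90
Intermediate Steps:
Z - 1*(-256) = -346 - 1*(-256) = -346 + 256 = -90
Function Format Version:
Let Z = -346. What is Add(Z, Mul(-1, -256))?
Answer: -90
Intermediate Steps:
Add(Z, Mul(-1, -256)) = Add(-346, Mul(-1, -256)) = Add(-346, 256) = -90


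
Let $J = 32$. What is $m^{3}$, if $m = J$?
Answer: $32768$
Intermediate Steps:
$m = 32$
$m^{3} = 32^{3} = 32768$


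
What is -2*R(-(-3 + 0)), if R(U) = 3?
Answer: -6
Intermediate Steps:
-2*R(-(-3 + 0)) = -2*3 = -6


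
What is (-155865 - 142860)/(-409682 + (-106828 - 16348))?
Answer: 298725/532858 ≈ 0.56061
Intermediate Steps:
(-155865 - 142860)/(-409682 + (-106828 - 16348)) = -298725/(-409682 - 123176) = -298725/(-532858) = -298725*(-1/532858) = 298725/532858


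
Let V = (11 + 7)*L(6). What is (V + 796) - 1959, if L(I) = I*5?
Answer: -623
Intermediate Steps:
L(I) = 5*I
V = 540 (V = (11 + 7)*(5*6) = 18*30 = 540)
(V + 796) - 1959 = (540 + 796) - 1959 = 1336 - 1959 = -623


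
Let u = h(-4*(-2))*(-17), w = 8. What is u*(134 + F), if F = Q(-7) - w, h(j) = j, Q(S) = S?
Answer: -16184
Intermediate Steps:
F = -15 (F = -7 - 1*8 = -7 - 8 = -15)
u = -136 (u = -4*(-2)*(-17) = 8*(-17) = -136)
u*(134 + F) = -136*(134 - 15) = -136*119 = -16184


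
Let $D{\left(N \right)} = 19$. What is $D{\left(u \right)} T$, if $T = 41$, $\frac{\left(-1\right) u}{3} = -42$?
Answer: $779$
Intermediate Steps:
$u = 126$ ($u = \left(-3\right) \left(-42\right) = 126$)
$D{\left(u \right)} T = 19 \cdot 41 = 779$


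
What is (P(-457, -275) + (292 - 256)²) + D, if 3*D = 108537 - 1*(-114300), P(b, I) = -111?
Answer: 75464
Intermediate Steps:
D = 74279 (D = (108537 - 1*(-114300))/3 = (108537 + 114300)/3 = (⅓)*222837 = 74279)
(P(-457, -275) + (292 - 256)²) + D = (-111 + (292 - 256)²) + 74279 = (-111 + 36²) + 74279 = (-111 + 1296) + 74279 = 1185 + 74279 = 75464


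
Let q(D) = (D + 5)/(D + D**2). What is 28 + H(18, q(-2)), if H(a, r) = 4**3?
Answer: 92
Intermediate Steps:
q(D) = (5 + D)/(D + D**2)
H(a, r) = 64
28 + H(18, q(-2)) = 28 + 64 = 92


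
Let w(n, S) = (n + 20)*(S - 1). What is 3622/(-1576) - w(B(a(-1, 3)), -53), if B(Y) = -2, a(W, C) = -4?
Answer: 764125/788 ≈ 969.70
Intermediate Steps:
w(n, S) = (-1 + S)*(20 + n) (w(n, S) = (20 + n)*(-1 + S) = (-1 + S)*(20 + n))
3622/(-1576) - w(B(a(-1, 3)), -53) = 3622/(-1576) - (-20 - 1*(-2) + 20*(-53) - 53*(-2)) = 3622*(-1/1576) - (-20 + 2 - 1060 + 106) = -1811/788 - 1*(-972) = -1811/788 + 972 = 764125/788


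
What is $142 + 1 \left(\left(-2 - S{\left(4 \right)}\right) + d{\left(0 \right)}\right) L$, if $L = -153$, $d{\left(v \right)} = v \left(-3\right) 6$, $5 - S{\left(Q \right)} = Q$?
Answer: $601$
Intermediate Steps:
$S{\left(Q \right)} = 5 - Q$
$d{\left(v \right)} = - 18 v$ ($d{\left(v \right)} = - 3 v 6 = - 18 v$)
$142 + 1 \left(\left(-2 - S{\left(4 \right)}\right) + d{\left(0 \right)}\right) L = 142 + 1 \left(\left(-2 - \left(5 - 4\right)\right) - 0\right) \left(-153\right) = 142 + 1 \left(\left(-2 - \left(5 - 4\right)\right) + 0\right) \left(-153\right) = 142 + 1 \left(\left(-2 - 1\right) + 0\right) \left(-153\right) = 142 + 1 \left(-3 + 0\right) \left(-153\right) = 142 + 1 \left(-3\right) \left(-153\right) = 142 - -459 = 142 + 459 = 601$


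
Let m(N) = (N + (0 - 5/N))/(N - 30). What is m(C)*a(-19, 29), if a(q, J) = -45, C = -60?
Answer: -719/24 ≈ -29.958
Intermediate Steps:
m(N) = (N - 5/N)/(-30 + N)
m(C)*a(-19, 29) = ((-5 + (-60)²)/((-60)*(-30 - 60)))*(-45) = -1/60*(-5 + 3600)/(-90)*(-45) = -1/60*(-1/90)*3595*(-45) = (719/1080)*(-45) = -719/24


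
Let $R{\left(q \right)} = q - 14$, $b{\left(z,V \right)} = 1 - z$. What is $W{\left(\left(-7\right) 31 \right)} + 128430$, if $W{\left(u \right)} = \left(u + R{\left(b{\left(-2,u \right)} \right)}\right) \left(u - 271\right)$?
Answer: $239694$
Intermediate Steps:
$R{\left(q \right)} = -14 + q$ ($R{\left(q \right)} = q - 14 = -14 + q$)
$W{\left(u \right)} = \left(-271 + u\right) \left(-11 + u\right)$ ($W{\left(u \right)} = \left(u + \left(-14 + \left(1 - -2\right)\right)\right) \left(u - 271\right) = \left(u + \left(-14 + \left(1 + 2\right)\right)\right) \left(-271 + u\right) = \left(u + \left(-14 + 3\right)\right) \left(-271 + u\right) = \left(u - 11\right) \left(-271 + u\right) = \left(-11 + u\right) \left(-271 + u\right) = \left(-271 + u\right) \left(-11 + u\right)$)
$W{\left(\left(-7\right) 31 \right)} + 128430 = \left(2981 + \left(\left(-7\right) 31\right)^{2} - 282 \left(\left(-7\right) 31\right)\right) + 128430 = \left(2981 + \left(-217\right)^{2} - -61194\right) + 128430 = \left(2981 + 47089 + 61194\right) + 128430 = 111264 + 128430 = 239694$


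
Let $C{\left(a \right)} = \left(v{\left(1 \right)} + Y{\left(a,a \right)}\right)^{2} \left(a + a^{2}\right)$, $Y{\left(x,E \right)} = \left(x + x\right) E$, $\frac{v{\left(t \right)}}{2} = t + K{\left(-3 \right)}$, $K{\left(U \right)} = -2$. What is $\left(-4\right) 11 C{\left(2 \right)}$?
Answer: $-9504$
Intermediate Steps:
$v{\left(t \right)} = -4 + 2 t$ ($v{\left(t \right)} = 2 \left(t - 2\right) = 2 \left(-2 + t\right) = -4 + 2 t$)
$Y{\left(x,E \right)} = 2 E x$ ($Y{\left(x,E \right)} = 2 x E = 2 E x$)
$C{\left(a \right)} = \left(-2 + 2 a^{2}\right)^{2} \left(a + a^{2}\right)$ ($C{\left(a \right)} = \left(\left(-4 + 2 \cdot 1\right) + 2 a a\right)^{2} \left(a + a^{2}\right) = \left(\left(-4 + 2\right) + 2 a^{2}\right)^{2} \left(a + a^{2}\right) = \left(-2 + 2 a^{2}\right)^{2} \left(a + a^{2}\right)$)
$\left(-4\right) 11 C{\left(2 \right)} = \left(-4\right) 11 \cdot 4 \cdot 2 \left(-1 + 2^{2}\right)^{2} \left(1 + 2\right) = - 44 \cdot 4 \cdot 2 \left(-1 + 4\right)^{2} \cdot 3 = - 44 \cdot 4 \cdot 2 \cdot 3^{2} \cdot 3 = - 44 \cdot 4 \cdot 2 \cdot 9 \cdot 3 = \left(-44\right) 216 = -9504$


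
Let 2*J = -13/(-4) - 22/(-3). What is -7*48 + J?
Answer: -7937/24 ≈ -330.71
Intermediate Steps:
J = 127/24 (J = (-13/(-4) - 22/(-3))/2 = (-13*(-1/4) - 22*(-1/3))/2 = (13/4 + 22/3)/2 = (1/2)*(127/12) = 127/24 ≈ 5.2917)
-7*48 + J = -7*48 + 127/24 = -336 + 127/24 = -7937/24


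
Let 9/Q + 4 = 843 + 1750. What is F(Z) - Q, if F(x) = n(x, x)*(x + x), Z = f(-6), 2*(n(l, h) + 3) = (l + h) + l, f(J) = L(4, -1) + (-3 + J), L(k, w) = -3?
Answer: 434949/863 ≈ 504.00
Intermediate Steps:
f(J) = -6 + J (f(J) = -3 + (-3 + J) = -6 + J)
n(l, h) = -3 + l + h/2 (n(l, h) = -3 + ((l + h) + l)/2 = -3 + ((h + l) + l)/2 = -3 + (h + 2*l)/2 = -3 + (l + h/2) = -3 + l + h/2)
Q = 3/863 (Q = 9/(-4 + (843 + 1750)) = 9/(-4 + 2593) = 9/2589 = 9*(1/2589) = 3/863 ≈ 0.0034762)
Z = -12 (Z = -6 - 6 = -12)
F(x) = 2*x*(-3 + 3*x/2) (F(x) = (-3 + x + x/2)*(x + x) = (-3 + 3*x/2)*(2*x) = 2*x*(-3 + 3*x/2))
F(Z) - Q = 3*(-12)*(-2 - 12) - 1*3/863 = 3*(-12)*(-14) - 3/863 = 504 - 3/863 = 434949/863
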